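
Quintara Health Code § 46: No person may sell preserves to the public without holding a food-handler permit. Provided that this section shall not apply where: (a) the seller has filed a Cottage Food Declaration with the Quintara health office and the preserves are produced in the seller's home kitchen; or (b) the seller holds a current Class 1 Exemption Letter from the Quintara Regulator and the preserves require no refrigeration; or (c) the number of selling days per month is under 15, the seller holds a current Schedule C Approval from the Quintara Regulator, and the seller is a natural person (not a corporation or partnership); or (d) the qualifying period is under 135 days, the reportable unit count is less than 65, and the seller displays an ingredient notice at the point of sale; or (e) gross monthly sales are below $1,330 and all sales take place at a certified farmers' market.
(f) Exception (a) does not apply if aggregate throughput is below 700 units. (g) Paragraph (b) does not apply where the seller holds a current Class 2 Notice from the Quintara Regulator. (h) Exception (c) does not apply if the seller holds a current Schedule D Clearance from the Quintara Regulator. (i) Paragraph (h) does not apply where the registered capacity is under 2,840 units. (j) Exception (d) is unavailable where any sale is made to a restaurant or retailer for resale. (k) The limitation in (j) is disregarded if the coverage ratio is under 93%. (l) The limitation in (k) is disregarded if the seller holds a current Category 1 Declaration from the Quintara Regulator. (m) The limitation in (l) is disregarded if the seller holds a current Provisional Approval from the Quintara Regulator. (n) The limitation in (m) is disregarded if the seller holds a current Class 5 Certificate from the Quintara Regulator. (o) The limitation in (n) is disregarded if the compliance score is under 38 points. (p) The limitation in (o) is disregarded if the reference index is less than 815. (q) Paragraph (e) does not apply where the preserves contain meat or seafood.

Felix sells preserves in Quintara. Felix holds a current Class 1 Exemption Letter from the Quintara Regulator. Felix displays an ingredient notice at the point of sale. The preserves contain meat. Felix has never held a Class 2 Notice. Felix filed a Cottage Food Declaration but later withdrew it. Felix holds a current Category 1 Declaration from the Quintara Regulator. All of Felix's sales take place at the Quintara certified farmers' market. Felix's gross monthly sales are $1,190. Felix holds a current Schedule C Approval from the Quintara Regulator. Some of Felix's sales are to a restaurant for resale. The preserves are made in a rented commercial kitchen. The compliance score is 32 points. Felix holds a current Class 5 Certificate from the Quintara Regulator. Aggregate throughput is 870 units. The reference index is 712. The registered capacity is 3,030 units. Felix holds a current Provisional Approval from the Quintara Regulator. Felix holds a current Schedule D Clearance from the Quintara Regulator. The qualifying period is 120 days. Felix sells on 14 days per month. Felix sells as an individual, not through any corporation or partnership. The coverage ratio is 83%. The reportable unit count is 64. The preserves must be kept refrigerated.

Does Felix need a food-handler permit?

Yes — Felix must hold a food-handler permit.

Exception (a) does not apply: the Cottage Food Declaration was withdrawn.
Exception (b) fails — the preserves require refrigeration.
All of (c)'s requirements are met (the number of selling days per month is 14, under the 15 limit; a current Schedule C Approval is held; the seller is a natural person). But applying paragraphs (h)–(i): (h) operates against (c): a current Schedule D Clearance is held. (i) is not engaged (the registered capacity is 3,030 units, not under 2,840 units), so (h) stands. So (c) is unavailable.
All of (d)'s requirements are met (the qualifying period is 120 days, under the 135 days limit; the reportable unit count is 64, less than the 65 limit; an ingredient notice is displayed). But: (j) is engaged — some sales are to a restaurant for resale. (k) would limit (j) — the coverage ratio is 83%, under the 93% limit — but (l) sets (k) aside: (l) operates against (k): a current Category 1 Declaration is held. (m) operates (a current Provisional Approval is held), but is displaced by (n): (n) operates against (m): a current Class 5 Certificate is held. (o) would limit (n) — the compliance score is 32 points, under the 38 points limit — but (p) sets (o) aside: (p) is engaged — the reference index is 712, less than the 815 limit. So (d) is unavailable.
All of (e)'s requirements are met (gross monthly sales are $1,190, below the $1,330 limit; all sales are at a certified farmers' market). But: (q) is engaged — the preserves contain meat. Exception (e) does not apply.
No exception is made out. Felix falls within the general rule.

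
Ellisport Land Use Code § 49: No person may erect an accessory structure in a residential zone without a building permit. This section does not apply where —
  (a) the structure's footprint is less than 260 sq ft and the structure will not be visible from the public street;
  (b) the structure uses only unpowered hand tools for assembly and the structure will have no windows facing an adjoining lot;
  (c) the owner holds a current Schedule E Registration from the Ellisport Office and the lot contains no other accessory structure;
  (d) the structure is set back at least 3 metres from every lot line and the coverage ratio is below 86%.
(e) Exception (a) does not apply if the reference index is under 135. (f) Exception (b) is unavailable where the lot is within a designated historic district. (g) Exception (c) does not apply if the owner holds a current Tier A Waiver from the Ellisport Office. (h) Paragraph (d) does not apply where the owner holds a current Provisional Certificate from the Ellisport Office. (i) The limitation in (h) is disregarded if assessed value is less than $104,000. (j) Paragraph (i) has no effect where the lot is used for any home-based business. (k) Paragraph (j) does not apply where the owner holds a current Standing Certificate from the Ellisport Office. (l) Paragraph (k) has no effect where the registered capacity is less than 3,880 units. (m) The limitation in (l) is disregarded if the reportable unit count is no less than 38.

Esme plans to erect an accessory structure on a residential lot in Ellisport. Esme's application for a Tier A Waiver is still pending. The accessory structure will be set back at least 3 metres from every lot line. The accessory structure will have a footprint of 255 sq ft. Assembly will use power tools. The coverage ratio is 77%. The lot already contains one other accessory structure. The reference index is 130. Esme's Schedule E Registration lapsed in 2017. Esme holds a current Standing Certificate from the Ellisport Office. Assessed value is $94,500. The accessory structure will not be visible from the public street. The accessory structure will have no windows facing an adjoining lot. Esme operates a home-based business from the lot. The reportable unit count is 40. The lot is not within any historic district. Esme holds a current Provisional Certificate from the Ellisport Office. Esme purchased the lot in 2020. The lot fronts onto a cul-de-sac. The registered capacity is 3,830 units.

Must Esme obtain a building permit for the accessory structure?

No — exception (d) applies; Esme does not need a building permit.

Exception (a) is satisfied on its face — the structure's footprint is 255 sq ft, less than the 260 sq ft limit; the structure will not be visible from the street. But applying paragraph (e): (e) operates against (a): the reference index is 130, under the 135 limit. (a) is therefore removed.
Exception (b) does not apply: assembly uses power tools.
Exception (c) fails — there is no Schedule E Registration in force.
All of (d)'s requirements are met (the setback is at least 3 m on every side; the coverage ratio is 77%, below the 86% limit). As to paragraphs (h)–(m): (h) would limit (d) — a current Provisional Certificate is held — but (i) sets (h) aside: (i) operates — assessed value is $94,500, less than the $104,000 limit. (j) applies (a home-based business operates on the lot), but is overridden by (k): (k) operates against (j): a current Standing Certificate is held. (l) would limit (k) — the registered capacity is 3,830 units, less than the 3,880 units limit — but (m) sets (l) aside: (m) operates against (l): the reportable unit count is 40, meeting the 38 threshold. So (d) applies.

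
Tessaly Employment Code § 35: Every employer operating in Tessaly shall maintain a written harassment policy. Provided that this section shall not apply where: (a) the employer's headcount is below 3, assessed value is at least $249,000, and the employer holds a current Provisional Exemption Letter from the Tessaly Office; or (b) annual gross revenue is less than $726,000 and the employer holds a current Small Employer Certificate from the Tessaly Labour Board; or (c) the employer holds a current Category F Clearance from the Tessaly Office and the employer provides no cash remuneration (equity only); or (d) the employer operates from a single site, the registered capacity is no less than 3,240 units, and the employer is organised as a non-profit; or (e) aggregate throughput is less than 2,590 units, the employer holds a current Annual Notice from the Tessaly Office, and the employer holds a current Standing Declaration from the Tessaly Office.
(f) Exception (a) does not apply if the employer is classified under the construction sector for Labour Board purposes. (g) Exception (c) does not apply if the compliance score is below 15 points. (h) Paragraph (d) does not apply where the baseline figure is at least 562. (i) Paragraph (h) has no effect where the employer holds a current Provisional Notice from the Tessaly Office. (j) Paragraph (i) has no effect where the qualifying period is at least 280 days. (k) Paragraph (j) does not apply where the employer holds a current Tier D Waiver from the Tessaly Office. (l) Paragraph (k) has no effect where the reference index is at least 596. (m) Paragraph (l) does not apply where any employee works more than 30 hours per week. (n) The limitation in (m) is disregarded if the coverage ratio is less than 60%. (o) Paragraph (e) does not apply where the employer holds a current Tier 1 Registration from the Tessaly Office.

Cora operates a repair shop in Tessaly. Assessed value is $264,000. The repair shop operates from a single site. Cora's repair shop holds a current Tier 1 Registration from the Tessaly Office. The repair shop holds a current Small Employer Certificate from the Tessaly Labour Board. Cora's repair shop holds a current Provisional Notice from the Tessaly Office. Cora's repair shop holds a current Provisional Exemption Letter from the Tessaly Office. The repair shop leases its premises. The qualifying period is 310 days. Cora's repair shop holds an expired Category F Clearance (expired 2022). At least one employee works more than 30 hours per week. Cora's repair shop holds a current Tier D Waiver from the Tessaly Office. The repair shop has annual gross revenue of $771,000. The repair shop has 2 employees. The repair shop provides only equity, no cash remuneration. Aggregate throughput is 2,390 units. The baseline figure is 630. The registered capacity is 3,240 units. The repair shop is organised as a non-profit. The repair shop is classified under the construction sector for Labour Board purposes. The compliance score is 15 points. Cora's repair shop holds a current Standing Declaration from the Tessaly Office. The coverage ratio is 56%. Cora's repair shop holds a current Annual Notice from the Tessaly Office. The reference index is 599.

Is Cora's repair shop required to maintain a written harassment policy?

Yes — Cora's repair shop must maintain a written harassment policy.

Exception (a)'s conditions are all satisfied: the employer's headcount is 2, below the 3 limit; assessed value is $264,000, meeting the $249,000 threshold; a current Provisional Exemption Letter is held. But: (f) is engaged — the repair shop is classified under the construction sector. So (a) is unavailable.
Exception (b) fails — annual gross revenue is $771,000, not less than $726,000.
Exception (c) requires that the employer holds a current Category F Clearance from the Tessaly Office; but the Category F Clearance is not current, so (c) is unavailable.
Exception (d): the employer operates from a single site; the registered capacity is 3,240 units, meeting the 3,240 units threshold; the employer is a non-profit — every condition holds. Turning to paragraphs (h)–(n): (h) operates against (d): the baseline figure is 630, meeting the 562 threshold. (i) applies (a current Provisional Notice is held), but is itself disapplied by (j): (j) is engaged — the qualifying period is 310 days, meeting the 280 days threshold. (k) would limit (j) — a current Tier D Waiver is held — but (l) sets (k) aside: (l) applies — the reference index is 599, meeting the 596 threshold. (m) would limit (l) — at least one employee exceeds 30 hours/week — but (n) sets (m) aside: (n) applies — the coverage ratio is 56%, less than the 60% limit. (d) is therefore removed.
Exception (e) is satisfied on its face — aggregate throughput is 2,390 units, less than the 2,590 units limit; a current Annual Notice is held; a current Standing Declaration is held. Turning to paragraph (o): (o) operates against (e): a current Tier 1 Registration is held. Exception (e) does not apply.
Every exception is unavailable, so the rule governs.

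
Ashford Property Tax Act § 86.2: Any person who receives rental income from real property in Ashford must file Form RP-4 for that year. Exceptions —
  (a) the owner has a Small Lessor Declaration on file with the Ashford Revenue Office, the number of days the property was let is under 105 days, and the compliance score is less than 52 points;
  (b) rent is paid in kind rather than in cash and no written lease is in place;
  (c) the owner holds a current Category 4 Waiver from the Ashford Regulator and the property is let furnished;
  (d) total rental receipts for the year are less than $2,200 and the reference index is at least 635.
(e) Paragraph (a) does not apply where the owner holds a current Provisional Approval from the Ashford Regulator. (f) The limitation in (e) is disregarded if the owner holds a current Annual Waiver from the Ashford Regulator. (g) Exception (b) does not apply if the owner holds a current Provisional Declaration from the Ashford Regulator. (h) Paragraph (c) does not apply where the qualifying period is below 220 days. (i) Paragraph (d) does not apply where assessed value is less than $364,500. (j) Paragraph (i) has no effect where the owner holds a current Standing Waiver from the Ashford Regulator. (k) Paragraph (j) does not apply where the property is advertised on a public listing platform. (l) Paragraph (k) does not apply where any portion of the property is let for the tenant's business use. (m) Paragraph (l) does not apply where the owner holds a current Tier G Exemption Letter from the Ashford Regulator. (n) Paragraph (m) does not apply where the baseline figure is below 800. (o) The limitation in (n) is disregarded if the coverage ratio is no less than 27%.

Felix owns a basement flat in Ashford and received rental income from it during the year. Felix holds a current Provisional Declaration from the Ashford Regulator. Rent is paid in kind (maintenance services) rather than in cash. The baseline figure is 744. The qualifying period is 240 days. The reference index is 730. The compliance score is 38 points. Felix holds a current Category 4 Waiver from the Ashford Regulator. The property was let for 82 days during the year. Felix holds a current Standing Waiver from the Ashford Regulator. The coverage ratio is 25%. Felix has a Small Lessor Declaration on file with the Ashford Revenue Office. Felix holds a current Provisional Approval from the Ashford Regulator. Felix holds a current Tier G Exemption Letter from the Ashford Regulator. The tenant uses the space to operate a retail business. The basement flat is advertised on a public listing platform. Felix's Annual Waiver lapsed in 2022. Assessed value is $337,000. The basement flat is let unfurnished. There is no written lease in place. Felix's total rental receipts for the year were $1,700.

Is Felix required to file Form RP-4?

All of (a)'s requirements are met (a Small Lessor Declaration is on file; the number of days the property was let is 82 days, under the 105 days limit; the compliance score is 38 points, less than the 52 points limit). However, paragraphs (e)–(f) must be considered: (e) is triggered — a current Provisional Approval is held. (f) is inapplicable (no current Annual Waiver is held), so (e) stands. Exception (a) does not apply.
Exception (b): rent is paid in kind; there is no written lease — every condition holds. Turning to paragraph (g): (g) operates against (b): a current Provisional Declaration is held. (b) is therefore removed.
Exception (c) does not apply: the property is let unfurnished.
Exception (d)'s conditions are all satisfied: total rental receipts for the year are $1,700, less than the $2,200 limit; the reference index is 730, meeting the 635 threshold. Under paragraphs (i)–(o): (i) operates (assessed value is $337,000, less than the $364,500 limit), but is displaced by (j): (j) operates against (i): a current Standing Waiver is held. (k) is engaged (the property is publicly advertised), but is set aside by (l): (l) operates against (k): the space is let for business use. (m) would limit (l) — a current Tier G Exemption Letter is held — but (n) sets (m) aside: (n) operates against (m): the baseline figure is 744, below the 800 limit. (o) is not triggered (the coverage ratio is 25%, short of 27%), so (n) stands. Exception (d) stands.

No — exception (d) applies; Felix is not required to file Form RP-4.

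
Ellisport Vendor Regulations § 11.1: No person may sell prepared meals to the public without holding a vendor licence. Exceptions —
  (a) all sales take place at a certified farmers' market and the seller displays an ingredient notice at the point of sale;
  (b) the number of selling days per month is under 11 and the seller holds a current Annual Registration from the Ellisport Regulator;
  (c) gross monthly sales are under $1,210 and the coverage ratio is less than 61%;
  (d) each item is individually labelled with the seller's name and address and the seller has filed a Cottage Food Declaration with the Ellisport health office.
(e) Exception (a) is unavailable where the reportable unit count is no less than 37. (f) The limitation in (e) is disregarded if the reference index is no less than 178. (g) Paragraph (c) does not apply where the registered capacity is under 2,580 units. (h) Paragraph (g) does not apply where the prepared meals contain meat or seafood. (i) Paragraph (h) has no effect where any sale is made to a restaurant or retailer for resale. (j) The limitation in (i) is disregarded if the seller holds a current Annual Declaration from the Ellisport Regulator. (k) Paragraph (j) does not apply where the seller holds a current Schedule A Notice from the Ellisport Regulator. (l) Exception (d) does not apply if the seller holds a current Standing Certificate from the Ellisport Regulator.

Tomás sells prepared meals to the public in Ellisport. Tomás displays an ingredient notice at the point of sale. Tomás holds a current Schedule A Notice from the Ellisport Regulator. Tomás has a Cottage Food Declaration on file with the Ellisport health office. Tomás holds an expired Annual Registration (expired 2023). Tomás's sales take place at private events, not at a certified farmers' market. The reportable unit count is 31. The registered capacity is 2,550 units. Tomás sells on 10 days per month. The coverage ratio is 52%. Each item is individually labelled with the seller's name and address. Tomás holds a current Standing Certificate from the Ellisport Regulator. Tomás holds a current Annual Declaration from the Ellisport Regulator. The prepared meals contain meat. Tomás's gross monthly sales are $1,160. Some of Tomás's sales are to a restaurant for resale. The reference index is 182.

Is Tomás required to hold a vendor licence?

Yes — Tomás must hold a vendor licence.

Exception (a) does not apply: sales are at private events, not a certified farmers' market.
Exception (b) does not apply: no current Annual Registration is held.
All of (c)'s requirements are met (gross monthly sales are $1,160, under the $1,210 limit; the coverage ratio is 52%, less than the 61% limit). However, paragraphs (g)–(k) must be considered: (g) operates against (c): the registered capacity is 2,550 units, under the 2,580 units limit. (h) would limit (g) — the prepared meals contain meat — but (i) sets (h) aside: (i) operates against (h): some sales are to a restaurant for resale. (j) would limit (i) — a current Annual Declaration is held — but (k) sets (j) aside: (k) operates against (j): a current Schedule A Notice is held. (c) is therefore removed.
Exception (d)'s conditions are all satisfied: items are individually labelled; a Cottage Food Declaration is on file. But applying paragraph (l): (l) applies — a current Standing Certificate is held. (d) is therefore removed.
No exception displaces § 11.1.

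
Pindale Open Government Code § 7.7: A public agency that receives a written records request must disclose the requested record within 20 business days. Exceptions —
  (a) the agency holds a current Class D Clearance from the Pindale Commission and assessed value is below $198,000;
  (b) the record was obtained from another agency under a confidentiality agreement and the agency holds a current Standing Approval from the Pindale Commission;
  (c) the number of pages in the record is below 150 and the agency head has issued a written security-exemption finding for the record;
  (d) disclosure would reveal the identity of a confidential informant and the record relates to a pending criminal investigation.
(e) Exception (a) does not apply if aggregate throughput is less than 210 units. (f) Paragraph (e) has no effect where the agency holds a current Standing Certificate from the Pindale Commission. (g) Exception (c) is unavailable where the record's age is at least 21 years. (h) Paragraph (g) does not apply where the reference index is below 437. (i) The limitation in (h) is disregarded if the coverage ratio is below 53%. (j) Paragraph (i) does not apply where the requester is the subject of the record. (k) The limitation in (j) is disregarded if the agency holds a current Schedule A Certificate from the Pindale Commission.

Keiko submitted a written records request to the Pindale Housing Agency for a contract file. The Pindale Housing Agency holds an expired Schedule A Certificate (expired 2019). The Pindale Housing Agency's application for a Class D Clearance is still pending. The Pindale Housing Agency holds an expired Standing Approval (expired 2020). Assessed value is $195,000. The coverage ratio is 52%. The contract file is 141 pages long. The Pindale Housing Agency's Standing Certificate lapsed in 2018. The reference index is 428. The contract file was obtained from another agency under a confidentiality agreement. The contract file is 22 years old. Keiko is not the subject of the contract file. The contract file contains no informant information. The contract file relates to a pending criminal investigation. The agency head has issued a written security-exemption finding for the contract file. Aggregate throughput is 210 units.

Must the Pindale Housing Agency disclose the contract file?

Exception (a) fails — there is no Class D Clearance in force.
Exception (b) fails — there is no Standing Approval in force.
Exception (c) is satisfied on its face — the number of pages in the record is 141, below the 150 limit; a written security-exemption finding has been issued. Turning to paragraphs (g)–(k): (g) is engaged — the record's age is 22 years, meeting the 21 years threshold. (h) would limit (g) — the reference index is 428, below the 437 limit — but (i) sets (h) aside: (i) operates — the coverage ratio is 52%, below the 53% limit. (j), which would lift (i), is not triggered — Keiko is not the subject of the contract file. (c) is therefore removed.
Exception (d) requires that disclosure would reveal the identity of a confidential informant; but the contract file contains no informant information, so (d) is unavailable.
No exception is made out. the Pindale Housing Agency falls within the general rule.

Yes — the Pindale Housing Agency must disclose the contract file.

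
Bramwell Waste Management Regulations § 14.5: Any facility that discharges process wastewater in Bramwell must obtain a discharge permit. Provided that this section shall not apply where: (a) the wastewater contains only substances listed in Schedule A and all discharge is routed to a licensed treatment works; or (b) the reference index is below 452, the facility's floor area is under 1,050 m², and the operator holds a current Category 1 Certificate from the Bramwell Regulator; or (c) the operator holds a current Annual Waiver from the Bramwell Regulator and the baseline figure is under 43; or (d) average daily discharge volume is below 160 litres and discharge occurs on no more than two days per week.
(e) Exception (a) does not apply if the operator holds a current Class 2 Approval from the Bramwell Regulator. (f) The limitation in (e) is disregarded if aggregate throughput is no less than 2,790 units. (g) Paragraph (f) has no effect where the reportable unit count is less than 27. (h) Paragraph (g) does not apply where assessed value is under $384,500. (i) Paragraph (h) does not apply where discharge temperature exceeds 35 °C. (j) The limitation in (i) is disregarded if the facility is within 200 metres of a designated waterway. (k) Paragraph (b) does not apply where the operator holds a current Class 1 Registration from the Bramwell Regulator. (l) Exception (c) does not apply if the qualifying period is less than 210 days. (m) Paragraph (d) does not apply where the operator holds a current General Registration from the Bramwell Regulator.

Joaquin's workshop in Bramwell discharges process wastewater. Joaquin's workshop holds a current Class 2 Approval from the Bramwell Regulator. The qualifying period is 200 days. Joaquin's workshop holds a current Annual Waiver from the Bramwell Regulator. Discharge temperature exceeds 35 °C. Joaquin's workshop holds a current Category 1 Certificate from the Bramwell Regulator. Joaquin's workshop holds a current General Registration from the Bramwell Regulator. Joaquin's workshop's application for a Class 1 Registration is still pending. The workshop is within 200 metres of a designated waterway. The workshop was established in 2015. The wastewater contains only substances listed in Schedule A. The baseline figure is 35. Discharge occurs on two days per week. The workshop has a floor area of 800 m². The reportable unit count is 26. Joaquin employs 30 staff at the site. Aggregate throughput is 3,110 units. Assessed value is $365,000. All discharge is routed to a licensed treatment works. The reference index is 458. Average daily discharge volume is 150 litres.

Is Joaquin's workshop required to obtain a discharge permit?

No — exception (a) applies; Joaquin's workshop is not required to obtain a discharge permit.

Exception (a)'s conditions are all satisfied: the wastewater is Schedule-A-only; discharge is routed to a licensed treatment works. Under paragraphs (e)–(j): (e) is engaged (a current Class 2 Approval is held), but is displaced by (f): (f) is triggered — aggregate throughput is 3,110 units, meeting the 2,790 units threshold. (g) operates (the reportable unit count is 26, less than the 27 limit), but is displaced by (h): (h) operates against (g): assessed value is $365,000, under the $384,500 limit. (i) is engaged (discharge temperature exceeds 35 °C), but yields to (j): (j) operates against (i): the workshop is within 200 m of a designated waterway. So (a) applies.
Exception (b) fails — the reference index is 458, not below 452.
Exception (c)'s conditions are all satisfied: a current Annual Waiver is held; the baseline figure is 35, under the 43 limit. Turning to paragraph (l): (l) operates against (c): the qualifying period is 200 days, less than the 210 days limit. Exception (c) does not apply.
All of (d)'s requirements are met (average daily discharge volume is 150 litres, below the 160 litres limit; discharge occurs on no more than two days per week). But applying paragraph (m): (m) is triggered — a current General Registration is held. (d) is therefore removed.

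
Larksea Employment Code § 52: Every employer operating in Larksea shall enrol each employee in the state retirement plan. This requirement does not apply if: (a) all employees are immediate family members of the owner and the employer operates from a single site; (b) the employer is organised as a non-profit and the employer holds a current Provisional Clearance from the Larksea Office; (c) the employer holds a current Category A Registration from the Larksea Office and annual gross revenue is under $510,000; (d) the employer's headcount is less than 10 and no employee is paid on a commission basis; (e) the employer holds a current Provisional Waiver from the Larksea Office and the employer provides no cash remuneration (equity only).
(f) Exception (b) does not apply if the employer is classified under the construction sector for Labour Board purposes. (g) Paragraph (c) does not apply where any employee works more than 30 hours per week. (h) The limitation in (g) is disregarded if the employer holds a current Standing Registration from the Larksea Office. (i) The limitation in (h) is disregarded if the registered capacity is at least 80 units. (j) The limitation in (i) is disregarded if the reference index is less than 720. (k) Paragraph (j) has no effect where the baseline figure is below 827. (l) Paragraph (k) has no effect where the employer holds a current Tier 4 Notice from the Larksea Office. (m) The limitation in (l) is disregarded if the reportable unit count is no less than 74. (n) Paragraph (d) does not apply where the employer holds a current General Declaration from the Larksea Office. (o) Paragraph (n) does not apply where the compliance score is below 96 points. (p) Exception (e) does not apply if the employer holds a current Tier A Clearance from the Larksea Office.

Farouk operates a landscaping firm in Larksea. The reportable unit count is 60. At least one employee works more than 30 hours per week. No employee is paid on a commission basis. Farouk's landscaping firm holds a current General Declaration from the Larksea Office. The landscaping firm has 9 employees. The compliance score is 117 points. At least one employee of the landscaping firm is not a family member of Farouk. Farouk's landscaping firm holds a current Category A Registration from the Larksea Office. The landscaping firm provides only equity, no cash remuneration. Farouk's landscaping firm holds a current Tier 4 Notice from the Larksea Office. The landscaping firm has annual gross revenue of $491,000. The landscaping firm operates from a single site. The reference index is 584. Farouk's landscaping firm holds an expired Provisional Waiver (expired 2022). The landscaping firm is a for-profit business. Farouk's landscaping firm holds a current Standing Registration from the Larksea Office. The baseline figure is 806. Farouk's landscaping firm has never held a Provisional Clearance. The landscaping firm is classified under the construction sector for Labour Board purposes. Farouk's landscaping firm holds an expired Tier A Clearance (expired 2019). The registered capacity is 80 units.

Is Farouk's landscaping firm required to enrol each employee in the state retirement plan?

No — exception (c) applies; Farouk's landscaping firm is not required to enrol each employee in the state retirement plan.

Exception (a) requires that all employees are immediate family members of the owner; but at least one employee is not a family member, so (a) is unavailable.
Exception (b) fails — the employer is for-profit.
Exception (c)'s conditions are all satisfied: a current Category A Registration is held; annual gross revenue is $491,000, under the $510,000 limit. Applying paragraphs (g)–(m): (g) operates (at least one employee exceeds 30 hours/week), but is itself disapplied by (h): (h) is triggered — a current Standing Registration is held. (i) would limit (h) — the registered capacity is 80 units, meeting the 80 units threshold — but (j) sets (i) aside: (j) operates against (i): the reference index is 584, less than the 720 limit. (k) would limit (j) — the baseline figure is 806, below the 827 limit — but (l) sets (k) aside: (l) operates against (k): a current Tier 4 Notice is held. (m) does not operate here (the reportable unit count is 60, short of 74), so (l) stands. So (c) applies.
Exception (d)'s conditions are all satisfied: the employer's headcount is 9, less than the 10 limit; no employee is paid on commission. Turning to paragraphs (n)–(o): (n) operates against (d): a current General Declaration is held. (o) is not engaged (the compliance score is 117 points, not below 96 points), so (n) stands. (d) is therefore removed.
Exception (e) fails — the Provisional Waiver is not current.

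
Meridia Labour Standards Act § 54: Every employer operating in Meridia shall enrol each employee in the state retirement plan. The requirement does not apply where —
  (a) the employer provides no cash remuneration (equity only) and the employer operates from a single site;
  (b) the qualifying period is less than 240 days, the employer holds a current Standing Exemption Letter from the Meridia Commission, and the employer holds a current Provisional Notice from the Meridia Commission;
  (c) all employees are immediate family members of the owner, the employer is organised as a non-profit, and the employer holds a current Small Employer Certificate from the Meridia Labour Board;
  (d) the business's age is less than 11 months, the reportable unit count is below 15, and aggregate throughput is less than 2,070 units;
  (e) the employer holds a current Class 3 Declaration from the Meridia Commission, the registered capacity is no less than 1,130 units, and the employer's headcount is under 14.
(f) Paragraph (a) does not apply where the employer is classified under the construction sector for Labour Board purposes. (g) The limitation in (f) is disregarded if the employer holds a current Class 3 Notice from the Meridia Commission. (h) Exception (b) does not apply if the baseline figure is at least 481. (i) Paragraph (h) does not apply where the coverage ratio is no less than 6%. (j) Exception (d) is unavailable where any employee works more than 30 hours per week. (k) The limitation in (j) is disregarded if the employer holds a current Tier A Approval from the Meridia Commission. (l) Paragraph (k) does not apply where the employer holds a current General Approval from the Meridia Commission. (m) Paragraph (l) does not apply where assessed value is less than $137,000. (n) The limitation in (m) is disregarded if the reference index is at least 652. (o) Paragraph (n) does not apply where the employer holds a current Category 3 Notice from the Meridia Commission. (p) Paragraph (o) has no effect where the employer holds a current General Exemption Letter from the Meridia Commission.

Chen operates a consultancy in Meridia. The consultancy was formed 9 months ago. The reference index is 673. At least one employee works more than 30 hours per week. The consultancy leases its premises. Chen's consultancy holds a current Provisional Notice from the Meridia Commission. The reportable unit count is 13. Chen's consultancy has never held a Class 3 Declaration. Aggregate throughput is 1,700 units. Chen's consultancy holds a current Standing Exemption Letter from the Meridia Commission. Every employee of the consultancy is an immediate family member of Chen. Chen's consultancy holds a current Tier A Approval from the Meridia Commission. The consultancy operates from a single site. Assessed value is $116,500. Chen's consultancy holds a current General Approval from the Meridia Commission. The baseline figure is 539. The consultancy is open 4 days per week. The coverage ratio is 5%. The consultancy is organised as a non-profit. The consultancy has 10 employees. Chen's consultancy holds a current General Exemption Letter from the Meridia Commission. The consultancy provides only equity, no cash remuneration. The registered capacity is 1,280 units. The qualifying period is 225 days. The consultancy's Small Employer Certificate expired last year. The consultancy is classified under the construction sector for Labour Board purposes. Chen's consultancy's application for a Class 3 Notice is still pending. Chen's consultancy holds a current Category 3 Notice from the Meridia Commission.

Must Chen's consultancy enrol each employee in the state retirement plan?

All of (a)'s requirements are met (remuneration is equity-only; the employer operates from a single site). But applying paragraphs (f)–(g): (f) operates against (a): the consultancy is classified under the construction sector. (g), which would lift (f), is not triggered — the Class 3 Notice is not current. Exception (a) does not apply.
Exception (b)'s conditions are all satisfied: the qualifying period is 225 days, less than the 240 days limit; a current Standing Exemption Letter is held; a current Provisional Notice is held. However, paragraphs (h)–(i) must be considered: (h) operates — the baseline figure is 539, meeting the 481 threshold. (i) is not triggered (the coverage ratio is 5%, short of 6%), so (h) stands. So (b) is unavailable.
Exception (c) fails — the Small Employer Certificate has expired.
Exception (d) is satisfied on its face — the business's age is 9 months, less than the 11 months limit; the reportable unit count is 13, below the 15 limit; aggregate throughput is 1,700 units, less than the 2,070 units limit. But applying paragraphs (j)–(p): (j) operates — at least one employee exceeds 30 hours/week. (k) is engaged (a current Tier A Approval is held), but is set aside by (l): (l) applies — a current General Approval is held. (m) would limit (l) — assessed value is $116,500, less than the $137,000 limit — but (n) sets (m) aside: (n) operates against (m): the reference index is 673, meeting the 652 threshold. (o) would limit (n) — a current Category 3 Notice is held — but (p) sets (o) aside: (p) operates against (o): a current General Exemption Letter is held. Exception (d) does not apply.
Exception (e) requires that the employer holds a current Class 3 Declaration from the Meridia Commission; but the Class 3 Declaration is not current, so (e) is unavailable.
No exception is made out. Chen's consultancy falls within the general rule.

Yes — Chen's consultancy must enrol each employee in the state retirement plan.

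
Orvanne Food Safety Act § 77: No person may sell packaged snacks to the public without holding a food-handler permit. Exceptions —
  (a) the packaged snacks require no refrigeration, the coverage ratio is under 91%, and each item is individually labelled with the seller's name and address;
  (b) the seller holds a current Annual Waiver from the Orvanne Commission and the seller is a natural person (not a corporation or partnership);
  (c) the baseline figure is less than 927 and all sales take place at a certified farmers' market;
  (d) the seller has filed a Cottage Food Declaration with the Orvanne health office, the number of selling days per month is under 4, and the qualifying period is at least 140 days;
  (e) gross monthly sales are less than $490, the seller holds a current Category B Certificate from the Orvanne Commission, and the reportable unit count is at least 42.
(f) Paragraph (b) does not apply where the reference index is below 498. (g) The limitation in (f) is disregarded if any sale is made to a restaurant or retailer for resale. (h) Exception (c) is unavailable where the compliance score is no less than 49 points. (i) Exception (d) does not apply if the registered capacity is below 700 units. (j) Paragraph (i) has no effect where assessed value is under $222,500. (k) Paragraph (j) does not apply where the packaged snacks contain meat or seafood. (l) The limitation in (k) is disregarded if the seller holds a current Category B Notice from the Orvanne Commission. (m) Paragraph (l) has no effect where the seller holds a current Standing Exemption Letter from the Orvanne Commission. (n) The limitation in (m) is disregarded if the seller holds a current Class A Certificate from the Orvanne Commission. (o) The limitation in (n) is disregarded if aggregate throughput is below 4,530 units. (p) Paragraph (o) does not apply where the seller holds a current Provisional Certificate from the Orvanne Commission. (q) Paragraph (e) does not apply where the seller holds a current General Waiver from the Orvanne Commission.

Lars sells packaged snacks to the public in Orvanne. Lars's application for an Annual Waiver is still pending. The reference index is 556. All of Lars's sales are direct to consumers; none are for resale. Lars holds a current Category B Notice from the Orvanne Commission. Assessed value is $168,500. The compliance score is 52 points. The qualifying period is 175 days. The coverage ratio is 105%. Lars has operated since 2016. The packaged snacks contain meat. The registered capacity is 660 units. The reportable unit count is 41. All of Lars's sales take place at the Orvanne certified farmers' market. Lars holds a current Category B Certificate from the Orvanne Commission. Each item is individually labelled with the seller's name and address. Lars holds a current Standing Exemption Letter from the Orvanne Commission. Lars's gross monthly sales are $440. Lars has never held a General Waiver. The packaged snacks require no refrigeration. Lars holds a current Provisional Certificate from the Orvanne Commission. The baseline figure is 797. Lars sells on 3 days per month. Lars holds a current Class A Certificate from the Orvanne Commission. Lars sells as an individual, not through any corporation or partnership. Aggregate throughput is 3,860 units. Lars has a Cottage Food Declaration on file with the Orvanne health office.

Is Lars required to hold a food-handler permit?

Exception (a) does not apply: the coverage ratio is 105%, not under 91%.
Exception (b) requires that the seller holds a current Annual Waiver from the Orvanne Commission; but no current Annual Waiver is held, so (b) is unavailable.
Exception (c): the baseline figure is 797, less than the 927 limit; all sales are at a certified farmers' market — every condition holds. Turning to paragraph (h): (h) applies — the compliance score is 52 points, meeting the 49 points threshold. So (c) is unavailable.
Exception (d)'s conditions are all satisfied: a Cottage Food Declaration is on file; the number of selling days per month is 3, under the 4 limit; the qualifying period is 175 days, meeting the 140 days threshold. As to paragraphs (i)–(p): (i) applies (the registered capacity is 660 units, below the 700 units limit), but is itself disapplied by (j): (j) operates against (i): assessed value is $168,500, under the $222,500 limit. (k) would limit (j) — the packaged snacks contain meat — but (l) sets (k) aside: (l) operates against (k): a current Category B Notice is held. (m) applies (a current Standing Exemption Letter is held), but is displaced by (n): (n) applies — a current Class A Certificate is held. (o) would limit (n) — aggregate throughput is 3,860 units, below the 4,530 units limit — but (p) sets (o) aside: (p) is triggered — a current Provisional Certificate is held. Exception (d) stands.
Exception (e) does not apply: the reportable unit count is 41, short of 42.

No — exception (d) applies; Lars is not required to hold a food-handler permit.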